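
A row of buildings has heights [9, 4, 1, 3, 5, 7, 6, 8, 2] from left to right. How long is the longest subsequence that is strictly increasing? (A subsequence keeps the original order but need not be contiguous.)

Track the smallest tail for each achievable length (strict):
9 → extends → [9]
4 → replaces 9 → [4]
1 → replaces 4 → [1]
3 → extends → [1, 3]
5 → extends → [1, 3, 5]
7 → extends → [1, 3, 5, 7]
6 → replaces 7 → [1, 3, 5, 6]
8 → extends → [1, 3, 5, 6, 8]
2 → replaces 3 → [1, 2, 5, 6, 8]
Five tails, so the longest strictly increasing subsequence has length 5 (e.g. 1, 3, 5, 7, 8).

5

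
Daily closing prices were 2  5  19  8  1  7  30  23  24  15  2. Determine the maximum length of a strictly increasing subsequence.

5

Track the smallest tail for each achievable length (strict):
2 → extends → [2]
5 → extends → [2, 5]
19 → extends → [2, 5, 19]
8 → replaces 19 → [2, 5, 8]
1 → replaces 2 → [1, 5, 8]
7 → replaces 8 → [1, 5, 7]
30 → extends → [1, 5, 7, 30]
23 → replaces 30 → [1, 5, 7, 23]
24 → extends → [1, 5, 7, 23, 24]
15 → replaces 23 → [1, 5, 7, 15, 24]
2 → replaces 5 → [1, 2, 7, 15, 24]
Five tails, so the longest strictly increasing subsequence has length 5 (e.g. 2, 5, 19, 23, 24).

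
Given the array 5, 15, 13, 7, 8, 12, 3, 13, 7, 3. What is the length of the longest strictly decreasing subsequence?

Let dp[i] be the longest strictly decreasing subsequence ending at i:
i:      1  2  3  4  5  6  7  8  9 10
a[i]:   5 15 13  7  8 12  3 13  7  3
dp:     1  1  2  3  3  3  4  2  4  5
Maximum is 5.

5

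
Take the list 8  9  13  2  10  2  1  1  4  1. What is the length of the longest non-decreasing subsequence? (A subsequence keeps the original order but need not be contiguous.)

Track the smallest tail for each achievable length (allowing ties):
8 → extends → [8]
9 → extends → [8, 9]
13 → extends → [8, 9, 13]
2 → replaces 8 → [2, 9, 13]
10 → replaces 13 → [2, 9, 10]
2 → replaces 9 → [2, 2, 10]
1 → replaces 2 → [1, 2, 10]
1 → replaces 2 → [1, 1, 10]
4 → replaces 10 → [1, 1, 4]
1 → replaces 4 → [1, 1, 1]
Three tails, so the longest non-decreasing subsequence has length 3 (e.g. 8, 9, 13).

3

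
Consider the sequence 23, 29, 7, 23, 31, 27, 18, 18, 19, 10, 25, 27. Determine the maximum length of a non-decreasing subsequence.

6

Track the smallest tail for each achievable length (allowing ties):
23 → extends → [23]
29 → extends → [23, 29]
7 → replaces 23 → [7, 29]
23 → replaces 29 → [7, 23]
31 → extends → [7, 23, 31]
27 → replaces 31 → [7, 23, 27]
18 → replaces 23 → [7, 18, 27]
18 → replaces 27 → [7, 18, 18]
19 → extends → [7, 18, 18, 19]
10 → replaces 18 → [7, 10, 18, 19]
25 → extends → [7, 10, 18, 19, 25]
27 → extends → [7, 10, 18, 19, 25, 27]
Six tails, so the longest non-decreasing subsequence has length 6 (e.g. 7, 18, 18, 19, 25, 27).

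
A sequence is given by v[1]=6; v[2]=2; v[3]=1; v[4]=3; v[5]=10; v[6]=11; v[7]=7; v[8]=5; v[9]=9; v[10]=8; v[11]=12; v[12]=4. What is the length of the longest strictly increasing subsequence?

Track the smallest tail for each achievable length (strict):
6 → extends → [6]
2 → replaces 6 → [2]
1 → replaces 2 → [1]
3 → extends → [1, 3]
10 → extends → [1, 3, 10]
11 → extends → [1, 3, 10, 11]
7 → replaces 10 → [1, 3, 7, 11]
5 → replaces 7 → [1, 3, 5, 11]
9 → replaces 11 → [1, 3, 5, 9]
8 → replaces 9 → [1, 3, 5, 8]
12 → extends → [1, 3, 5, 8, 12]
4 → replaces 5 → [1, 3, 4, 8, 12]
Five tails, so the longest strictly increasing subsequence has length 5 (e.g. 2, 3, 10, 11, 12).

5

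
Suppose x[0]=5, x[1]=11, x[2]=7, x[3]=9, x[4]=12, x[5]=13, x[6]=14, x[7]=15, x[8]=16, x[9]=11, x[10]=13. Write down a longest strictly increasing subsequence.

Patience tails give the LIS length; then backtrack through the dp parents:
5 → extends → [5]
11 → extends → [5, 11]
7 → replaces 11 → [5, 7]
9 → extends → [5, 7, 9]
12 → extends → [5, 7, 9, 12]
13 → extends → [5, 7, 9, 12, 13]
14 → extends → [5, 7, 9, 12, 13, 14]
15 → extends → [5, 7, 9, 12, 13, 14, 15]
16 → extends → [5, 7, 9, 12, 13, 14, 15, 16]
11 → replaces 12 → [5, 7, 9, 11, 13, 14, 15, 16]
13 → already a tail → [5, 7, 9, 11, 13, 14, 15, 16]
Length 8; one witness is 5, 7, 9, 12, 13, 14, 15, 16.

5, 7, 9, 12, 13, 14, 15, 16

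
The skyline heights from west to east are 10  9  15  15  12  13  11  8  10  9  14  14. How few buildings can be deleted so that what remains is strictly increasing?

Fewest deletions = n − (longest strictly increasing subsequence).
i:      1  2  3  4  5  6  7  8  9 10 11 12
a[i]:  10  9 15 15 12 13 11  8 10  9 14 14
dp:     1  1  2  2  2  3  2  1  2  2  4  4
max dp = 4, so deletions = 12 − 4 = 8.

8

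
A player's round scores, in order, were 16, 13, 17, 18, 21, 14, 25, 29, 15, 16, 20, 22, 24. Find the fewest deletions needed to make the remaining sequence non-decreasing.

6

Fewest deletions = n − (longest non-decreasing subsequence).
Patience tails:
16 → extends → [16]
13 → replaces 16 → [13]
17 → extends → [13, 17]
18 → extends → [13, 17, 18]
21 → extends → [13, 17, 18, 21]
14 → replaces 17 → [13, 14, 18, 21]
25 → extends → [13, 14, 18, 21, 25]
29 → extends → [13, 14, 18, 21, 25, 29]
15 → replaces 18 → [13, 14, 15, 21, 25, 29]
16 → replaces 21 → [13, 14, 15, 16, 25, 29]
20 → replaces 25 → [13, 14, 15, 16, 20, 29]
22 → replaces 29 → [13, 14, 15, 16, 20, 22]
24 → extends → [13, 14, 15, 16, 20, 22, 24]
Longest non-decreasing subsequence has length 7, so deletions = 13 − 7 = 6.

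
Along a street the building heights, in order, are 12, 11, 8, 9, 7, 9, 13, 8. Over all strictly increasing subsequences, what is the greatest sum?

30

Let S[i] be the best sum of a strictly increasing subsequence ending at i:
i:      1  2  3  4  5  6  7  8
a[i]:  12 11  8  9  7  9 13  8
S:     12 11  8 17  7 17 30 15
Maximum is 30 (e.g. 8 + 9 + 13).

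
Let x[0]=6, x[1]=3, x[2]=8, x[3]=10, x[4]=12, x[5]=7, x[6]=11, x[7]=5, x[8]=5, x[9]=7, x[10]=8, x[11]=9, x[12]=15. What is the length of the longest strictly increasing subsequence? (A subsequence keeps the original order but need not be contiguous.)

Let dp[i] be the length of the longest such subsequence ending at index i:
i:      0  1  2  3  4  5  6  7  8  9 10 11 12
x[i]:   6  3  8 10 12  7 11  5  5  7  8  9 15
dp:     1  1  2  3  4  2  4  2  2  3  4  5  6
Maximum dp value is 6.

6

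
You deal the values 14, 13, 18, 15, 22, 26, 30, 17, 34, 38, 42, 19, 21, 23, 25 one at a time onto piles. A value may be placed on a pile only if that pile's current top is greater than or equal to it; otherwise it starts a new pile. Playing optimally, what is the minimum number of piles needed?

The minimum number of non-increasing subsequences covering a sequence equals the length of its longest strictly increasing subsequence.
LIS length is 8 (e.g. 14, 18, 22, 26, 30, 34, 38, 42), so 8 piles are needed.

8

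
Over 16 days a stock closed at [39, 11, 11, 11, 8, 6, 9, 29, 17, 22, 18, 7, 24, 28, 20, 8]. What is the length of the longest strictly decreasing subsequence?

Negate each value so 'decreasing' becomes 'increasing', then run patience tails on the negated sequence:
-39 → extends → [-39]
-11 → extends → [-39, -11]
-11 → already a tail → [-39, -11]
-11 → already a tail → [-39, -11]
-8 → extends → [-39, -11, -8]
-6 → extends → [-39, -11, -8, -6]
-9 → replaces -8 → [-39, -11, -9, -6]
-29 → replaces -11 → [-39, -29, -9, -6]
-17 → replaces -9 → [-39, -29, -17, -6]
-22 → replaces -17 → [-39, -29, -22, -6]
-18 → replaces -6 → [-39, -29, -22, -18]
-7 → extends → [-39, -29, -22, -18, -7]
-24 → replaces -22 → [-39, -29, -24, -18, -7]
-28 → replaces -24 → [-39, -29, -28, -18, -7]
-20 → replaces -18 → [-39, -29, -28, -20, -7]
-8 → replaces -7 → [-39, -29, -28, -20, -8]
Five tails, so the longest strictly decreasing subsequence of the original has length 5.

5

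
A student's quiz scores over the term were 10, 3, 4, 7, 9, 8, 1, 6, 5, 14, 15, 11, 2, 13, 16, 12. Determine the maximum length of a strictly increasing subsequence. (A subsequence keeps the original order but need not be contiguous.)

7

Let dp[i] be the length of the longest such subsequence ending at index i:
i:      1  2  3  4  5  6  7  8  9 10 11 12 13 14 15 16
a[i]:  10  3  4  7  9  8  1  6  5 14 15 11  2 13 16 12
dp:     1  1  2  3  4  4  1  3  3  5  6  5  2  6  7  6
Maximum dp value is 7.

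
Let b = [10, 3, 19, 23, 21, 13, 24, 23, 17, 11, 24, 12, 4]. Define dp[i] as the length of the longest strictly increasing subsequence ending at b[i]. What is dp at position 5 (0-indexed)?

dp[i] = 1 + max{dp[j] : j<i, b[j]<b[i]} (or 1 if no such j):
i:      0  1  2  3  4  5  6  7  8  9 10 11 12
b[i]:  10  3 19 23 21 13 24 23 17 11 24 12  4
dp:     1  1  2  3  3  2  4  4  3  2  5  3  2
At index 5 the value is 2.

2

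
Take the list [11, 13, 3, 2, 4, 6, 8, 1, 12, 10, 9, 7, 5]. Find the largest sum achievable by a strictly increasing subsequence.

33

Let S[i] be the best sum of a strictly increasing subsequence ending at i:
i:      1  2  3  4  5  6  7  8  9 10 11 12 13
a[i]:  11 13  3  2  4  6  8  1 12 10  9  7  5
S:     11 24  3  2  7 13 21  1 33 31 30 20 12
Maximum is 33 (e.g. 3 + 4 + 6 + 8 + 12).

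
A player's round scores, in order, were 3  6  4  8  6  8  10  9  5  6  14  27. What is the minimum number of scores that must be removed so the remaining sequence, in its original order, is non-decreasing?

Fewest deletions = n − (longest non-decreasing subsequence).
Patience tails:
3 → extends → [3]
6 → extends → [3, 6]
4 → replaces 6 → [3, 4]
8 → extends → [3, 4, 8]
6 → replaces 8 → [3, 4, 6]
8 → extends → [3, 4, 6, 8]
10 → extends → [3, 4, 6, 8, 10]
9 → replaces 10 → [3, 4, 6, 8, 9]
5 → replaces 6 → [3, 4, 5, 8, 9]
6 → replaces 8 → [3, 4, 5, 6, 9]
14 → extends → [3, 4, 5, 6, 9, 14]
27 → extends → [3, 4, 5, 6, 9, 14, 27]
Longest non-decreasing subsequence has length 7, so deletions = 12 − 7 = 5.

5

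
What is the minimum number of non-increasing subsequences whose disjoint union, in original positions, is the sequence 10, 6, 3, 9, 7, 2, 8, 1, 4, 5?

Place each on the leftmost legal pile:
10 → new pile 1 (tops now [10])
6 → pile 1 (tops now [6])
3 → pile 1 (tops now [3])
9 → new pile 2 (tops now [3, 9])
7 → pile 2 (tops now [3, 7])
2 → pile 1 (tops now [2, 7])
8 → new pile 3 (tops now [2, 7, 8])
1 → pile 1 (tops now [1, 7, 8])
4 → pile 2 (tops now [1, 4, 8])
5 → pile 3 (tops now [1, 4, 5])
Three piles.

3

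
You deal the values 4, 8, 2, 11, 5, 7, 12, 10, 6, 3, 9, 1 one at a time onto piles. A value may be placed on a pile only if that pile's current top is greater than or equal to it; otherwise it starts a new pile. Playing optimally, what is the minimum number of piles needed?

Place each on the leftmost legal pile:
4 → new pile 1 (tops now [4])
8 → new pile 2 (tops now [4, 8])
2 → pile 1 (tops now [2, 8])
11 → new pile 3 (tops now [2, 8, 11])
5 → pile 2 (tops now [2, 5, 11])
7 → pile 3 (tops now [2, 5, 7])
12 → new pile 4 (tops now [2, 5, 7, 12])
10 → pile 4 (tops now [2, 5, 7, 10])
6 → pile 3 (tops now [2, 5, 6, 10])
3 → pile 2 (tops now [2, 3, 6, 10])
9 → pile 4 (tops now [2, 3, 6, 9])
1 → pile 1 (tops now [1, 3, 6, 9])
Four piles.

4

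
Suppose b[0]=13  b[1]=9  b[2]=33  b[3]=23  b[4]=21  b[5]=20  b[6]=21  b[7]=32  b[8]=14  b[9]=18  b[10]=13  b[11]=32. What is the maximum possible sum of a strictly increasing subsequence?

Let S[i] be the best sum of a strictly increasing subsequence ending at i:
i:      0  1  2  3  4  5  6  7  8  9 10 11
b[i]:  13  9 33 23 21 20 21 32 14 18 13 32
S:     13  9 46 36 34 33 54 86 27 45 22 86
Maximum is 86 (e.g. 13 + 20 + 21 + 32).

86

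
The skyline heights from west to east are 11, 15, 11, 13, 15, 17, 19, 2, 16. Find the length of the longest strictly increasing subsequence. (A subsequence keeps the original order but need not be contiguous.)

5

Let dp[i] be the length of the longest such subsequence ending at index i:
i:      1  2  3  4  5  6  7  8  9
a[i]:  11 15 11 13 15 17 19  2 16
dp:     1  2  1  2  3  4  5  1  4
Maximum dp value is 5.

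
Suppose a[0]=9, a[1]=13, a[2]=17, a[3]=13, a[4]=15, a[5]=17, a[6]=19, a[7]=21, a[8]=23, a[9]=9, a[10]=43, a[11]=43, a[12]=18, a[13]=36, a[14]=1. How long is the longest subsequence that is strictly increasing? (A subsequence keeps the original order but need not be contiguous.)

8

Track the smallest tail for each achievable length (strict):
9 → extends → [9]
13 → extends → [9, 13]
17 → extends → [9, 13, 17]
13 → already a tail → [9, 13, 17]
15 → replaces 17 → [9, 13, 15]
17 → extends → [9, 13, 15, 17]
19 → extends → [9, 13, 15, 17, 19]
21 → extends → [9, 13, 15, 17, 19, 21]
23 → extends → [9, 13, 15, 17, 19, 21, 23]
9 → already a tail → [9, 13, 15, 17, 19, 21, 23]
43 → extends → [9, 13, 15, 17, 19, 21, 23, 43]
43 → already a tail → [9, 13, 15, 17, 19, 21, 23, 43]
18 → replaces 19 → [9, 13, 15, 17, 18, 21, 23, 43]
36 → replaces 43 → [9, 13, 15, 17, 18, 21, 23, 36]
1 → replaces 9 → [1, 13, 15, 17, 18, 21, 23, 36]
Eight tails, so the longest strictly increasing subsequence has length 8 (e.g. 9, 13, 15, 17, 19, 21, 23, 43).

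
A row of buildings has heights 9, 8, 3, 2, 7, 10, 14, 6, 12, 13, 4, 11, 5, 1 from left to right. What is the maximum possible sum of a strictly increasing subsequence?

Let S[i] be the best sum of a strictly increasing subsequence ending at i:
i:      1  2  3  4  5  6  7  8  9 10 11 12 13 14
a[i]:   9  8  3  2  7 10 14  6 12 13  4 11  5  1
S:      9  8  3  2 10 20 34  9 32 45  7 31 12  1
Maximum is 45 (e.g. 3 + 7 + 10 + 12 + 13).

45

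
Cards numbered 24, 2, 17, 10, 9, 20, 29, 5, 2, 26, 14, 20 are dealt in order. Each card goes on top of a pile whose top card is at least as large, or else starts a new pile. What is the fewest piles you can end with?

Place each on the leftmost legal pile:
24 → new pile 1 (tops now [24])
2 → pile 1 (tops now [2])
17 → new pile 2 (tops now [2, 17])
10 → pile 2 (tops now [2, 10])
9 → pile 2 (tops now [2, 9])
20 → new pile 3 (tops now [2, 9, 20])
29 → new pile 4 (tops now [2, 9, 20, 29])
5 → pile 2 (tops now [2, 5, 20, 29])
2 → pile 1 (tops now [2, 5, 20, 29])
26 → pile 4 (tops now [2, 5, 20, 26])
14 → pile 3 (tops now [2, 5, 14, 26])
20 → pile 4 (tops now [2, 5, 14, 20])
Four piles.

4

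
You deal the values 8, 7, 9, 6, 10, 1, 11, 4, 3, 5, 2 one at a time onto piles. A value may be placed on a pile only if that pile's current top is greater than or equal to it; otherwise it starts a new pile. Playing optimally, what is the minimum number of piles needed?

4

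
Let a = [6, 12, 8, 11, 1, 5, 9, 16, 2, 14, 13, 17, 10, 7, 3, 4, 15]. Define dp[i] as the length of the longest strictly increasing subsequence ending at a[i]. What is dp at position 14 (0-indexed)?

3

dp[i] = 1 + max{dp[j] : j<i, a[j]<a[i]} (or 1 if no such j):
i:      0  1  2  3  4  5  6  7  8  9 10 11 12 13 14 15 16
a[i]:   6 12  8 11  1  5  9 16  2 14 13 17 10  7  3  4 15
dp:     1  2  2  3  1  2  3  4  2  4  4  5  4  3  3  4  5
At index 14 the value is 3.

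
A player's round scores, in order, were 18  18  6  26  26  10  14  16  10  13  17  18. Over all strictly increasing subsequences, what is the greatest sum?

81

Let S[i] be the best sum of a strictly increasing subsequence ending at i:
i:      1  2  3  4  5  6  7  8  9 10 11 12
a[i]:  18 18  6 26 26 10 14 16 10 13 17 18
S:     18 18  6 44 44 16 30 46 16 29 63 81
Maximum is 81 (e.g. 6 + 10 + 14 + 16 + 17 + 18).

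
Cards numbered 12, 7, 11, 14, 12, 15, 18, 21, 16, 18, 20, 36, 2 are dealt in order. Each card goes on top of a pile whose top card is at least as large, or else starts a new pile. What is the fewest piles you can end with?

8

Place each on the leftmost legal pile:
12 → new pile 1 (tops now [12])
7 → pile 1 (tops now [7])
11 → new pile 2 (tops now [7, 11])
14 → new pile 3 (tops now [7, 11, 14])
12 → pile 3 (tops now [7, 11, 12])
15 → new pile 4 (tops now [7, 11, 12, 15])
18 → new pile 5 (tops now [7, 11, 12, 15, 18])
21 → new pile 6 (tops now [7, 11, 12, 15, 18, 21])
16 → pile 5 (tops now [7, 11, 12, 15, 16, 21])
18 → pile 6 (tops now [7, 11, 12, 15, 16, 18])
20 → new pile 7 (tops now [7, 11, 12, 15, 16, 18, 20])
36 → new pile 8 (tops now [7, 11, 12, 15, 16, 18, 20, 36])
2 → pile 1 (tops now [2, 11, 12, 15, 16, 18, 20, 36])
Eight piles.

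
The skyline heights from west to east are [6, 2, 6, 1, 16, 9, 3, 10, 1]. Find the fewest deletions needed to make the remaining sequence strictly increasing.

5

Fewest deletions = n − (longest strictly increasing subsequence).
i:      1  2  3  4  5  6  7  8  9
a[i]:   6  2  6  1 16  9  3 10  1
dp:     1  1  2  1  3  3  2  4  1
max dp = 4, so deletions = 9 − 4 = 5.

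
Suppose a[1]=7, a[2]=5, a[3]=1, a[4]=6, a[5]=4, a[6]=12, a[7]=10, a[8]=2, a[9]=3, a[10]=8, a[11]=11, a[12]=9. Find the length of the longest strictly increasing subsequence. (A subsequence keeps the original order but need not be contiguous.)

5

Let dp[i] be the length of the longest such subsequence ending at index i:
i:      1  2  3  4  5  6  7  8  9 10 11 12
a[i]:   7  5  1  6  4 12 10  2  3  8 11  9
dp:     1  1  1  2  2  3  3  2  3  4  5  5
Maximum dp value is 5.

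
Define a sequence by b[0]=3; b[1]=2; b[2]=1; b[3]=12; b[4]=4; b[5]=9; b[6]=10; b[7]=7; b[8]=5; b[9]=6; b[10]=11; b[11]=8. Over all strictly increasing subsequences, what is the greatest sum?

37

Let S[i] be the best sum of a strictly increasing subsequence ending at i:
i:      0  1  2  3  4  5  6  7  8  9 10 11
b[i]:   3  2  1 12  4  9 10  7  5  6 11  8
S:      3  2  1 15  7 16 26 14 12 18 37 26
Maximum is 37 (e.g. 3 + 4 + 9 + 10 + 11).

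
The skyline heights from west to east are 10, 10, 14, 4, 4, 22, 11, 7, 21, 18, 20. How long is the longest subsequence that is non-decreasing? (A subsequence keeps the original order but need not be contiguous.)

5

Track the smallest tail for each achievable length (allowing ties):
10 → extends → [10]
10 → extends → [10, 10]
14 → extends → [10, 10, 14]
4 → replaces 10 → [4, 10, 14]
4 → replaces 10 → [4, 4, 14]
22 → extends → [4, 4, 14, 22]
11 → replaces 14 → [4, 4, 11, 22]
7 → replaces 11 → [4, 4, 7, 22]
21 → replaces 22 → [4, 4, 7, 21]
18 → replaces 21 → [4, 4, 7, 18]
20 → extends → [4, 4, 7, 18, 20]
Five tails, so the longest non-decreasing subsequence has length 5 (e.g. 10, 10, 14, 18, 20).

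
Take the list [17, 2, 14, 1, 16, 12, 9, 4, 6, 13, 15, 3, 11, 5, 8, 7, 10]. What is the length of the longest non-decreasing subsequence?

5

Let dp[i] be the length of the longest such subsequence ending at index i:
i:      1  2  3  4  5  6  7  8  9 10 11 12 13 14 15 16 17
a[i]:  17  2 14  1 16 12  9  4  6 13 15  3 11  5  8  7 10
dp:     1  1  2  1  3  2  2  2  3  4  5  2  4  3  4  4  5
Maximum dp value is 5.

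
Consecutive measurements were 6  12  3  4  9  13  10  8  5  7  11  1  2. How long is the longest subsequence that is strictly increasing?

5

Let dp[i] be the length of the longest such subsequence ending at index i:
i:      1  2  3  4  5  6  7  8  9 10 11 12 13
a[i]:   6 12  3  4  9 13 10  8  5  7 11  1  2
dp:     1  2  1  2  3  4  4  3  3  4  5  1  2
Maximum dp value is 5.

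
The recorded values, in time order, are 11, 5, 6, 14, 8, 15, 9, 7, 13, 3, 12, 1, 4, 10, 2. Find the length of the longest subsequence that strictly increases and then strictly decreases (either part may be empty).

inc[i] = longest strictly increasing subsequence ending at i; dec[i] = longest strictly decreasing subsequence starting at i:
i:      1  2  3  4  5  6  7  8  9 10 11 12 13 14 15
a[i]:  11  5  6 14  8 15  9  7 13  3 12  1  4 10  2
inc:    1  1  2  3  3  4  4  3  5  1  5  1  2  5  2
dec:    5  3  3  5  4  5  4  3  4  2  3  1  2  2  1
Best peak at i=6 (value 15): inc=4, dec=5, length 4+5−1 = 8.

8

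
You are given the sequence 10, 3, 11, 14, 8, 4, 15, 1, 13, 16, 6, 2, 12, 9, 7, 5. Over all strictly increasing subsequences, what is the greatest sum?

66

Let S[i] be the best sum of a strictly increasing subsequence ending at i:
i:      1  2  3  4  5  6  7  8  9 10 11 12 13 14 15 16
a[i]:  10  3 11 14  8  4 15  1 13 16  6  2 12  9  7  5
S:     10  3 21 35 11  7 50  1 34 66 13  3 33 22 20 12
Maximum is 66 (e.g. 10 + 11 + 14 + 15 + 16).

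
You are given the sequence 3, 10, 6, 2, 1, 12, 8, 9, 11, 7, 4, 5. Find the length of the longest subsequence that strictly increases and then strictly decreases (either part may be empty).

7

inc[i] = longest strictly increasing subsequence ending at i; dec[i] = longest strictly decreasing subsequence starting at i:
i:      1  2  3  4  5  6  7  8  9 10 11 12
a[i]:   3 10  6  2  1 12  8  9 11  7  4  5
inc:    1  2  2  1  1  3  3  4  5  3  2  3
dec:    3  4  3  2  1  4  3  3  3  2  1  1
Best peak at i=9 (value 11): inc=5, dec=3, length 5+3−1 = 7.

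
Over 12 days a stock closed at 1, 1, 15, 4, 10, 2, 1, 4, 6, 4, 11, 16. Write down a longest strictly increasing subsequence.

Patience tails give the LIS length; then backtrack through the dp parents:
1 → extends → [1]
1 → already a tail → [1]
15 → extends → [1, 15]
4 → replaces 15 → [1, 4]
10 → extends → [1, 4, 10]
2 → replaces 4 → [1, 2, 10]
1 → already a tail → [1, 2, 10]
4 → replaces 10 → [1, 2, 4]
6 → extends → [1, 2, 4, 6]
4 → already a tail → [1, 2, 4, 6]
11 → extends → [1, 2, 4, 6, 11]
16 → extends → [1, 2, 4, 6, 11, 16]
Length 6; one witness is 1, 2, 4, 6, 11, 16.

1, 2, 4, 6, 11, 16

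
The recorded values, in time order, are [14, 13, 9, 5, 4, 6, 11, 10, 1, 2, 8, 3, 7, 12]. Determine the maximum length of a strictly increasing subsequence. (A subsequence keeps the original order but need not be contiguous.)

5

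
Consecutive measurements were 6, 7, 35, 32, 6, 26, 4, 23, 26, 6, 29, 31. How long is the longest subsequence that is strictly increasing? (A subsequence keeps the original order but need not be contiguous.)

Track the smallest tail for each achievable length (strict):
6 → extends → [6]
7 → extends → [6, 7]
35 → extends → [6, 7, 35]
32 → replaces 35 → [6, 7, 32]
6 → already a tail → [6, 7, 32]
26 → replaces 32 → [6, 7, 26]
4 → replaces 6 → [4, 7, 26]
23 → replaces 26 → [4, 7, 23]
26 → extends → [4, 7, 23, 26]
6 → replaces 7 → [4, 6, 23, 26]
29 → extends → [4, 6, 23, 26, 29]
31 → extends → [4, 6, 23, 26, 29, 31]
Six tails, so the longest strictly increasing subsequence has length 6 (e.g. 6, 7, 23, 26, 29, 31).

6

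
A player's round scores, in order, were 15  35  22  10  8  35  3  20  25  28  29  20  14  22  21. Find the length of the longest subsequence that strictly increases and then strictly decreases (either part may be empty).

inc[i] = longest strictly increasing subsequence ending at i; dec[i] = longest strictly decreasing subsequence starting at i:
i:      1  2  3  4  5  6  7  8  9 10 11 12 13 14 15
a[i]:  15 35 22 10  8 35  3 20 25 28 29 20 14 22 21
inc:    1  2  2  1  1  3  1  2  3  4  5  2  2  3  3
dec:    4  5  4  3  2  4  1  2  3  3  3  2  1  2  1
Best peak at i=11 (value 29): inc=5, dec=3, length 5+3−1 = 7.

7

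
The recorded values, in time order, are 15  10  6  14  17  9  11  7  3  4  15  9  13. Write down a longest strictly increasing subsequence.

6, 9, 11, 15

Patience tails give the LIS length; then backtrack through the dp parents:
15 → extends → [15]
10 → replaces 15 → [10]
6 → replaces 10 → [6]
14 → extends → [6, 14]
17 → extends → [6, 14, 17]
9 → replaces 14 → [6, 9, 17]
11 → replaces 17 → [6, 9, 11]
7 → replaces 9 → [6, 7, 11]
3 → replaces 6 → [3, 7, 11]
4 → replaces 7 → [3, 4, 11]
15 → extends → [3, 4, 11, 15]
9 → replaces 11 → [3, 4, 9, 15]
13 → replaces 15 → [3, 4, 9, 13]
Length 4; one witness is 6, 9, 11, 15.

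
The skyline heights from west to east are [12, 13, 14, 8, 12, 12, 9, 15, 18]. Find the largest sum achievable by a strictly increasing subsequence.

72

Let S[i] be the best sum of a strictly increasing subsequence ending at i:
i:      1  2  3  4  5  6  7  8  9
a[i]:  12 13 14  8 12 12  9 15 18
S:     12 25 39  8 20 20 17 54 72
Maximum is 72 (e.g. 12 + 13 + 14 + 15 + 18).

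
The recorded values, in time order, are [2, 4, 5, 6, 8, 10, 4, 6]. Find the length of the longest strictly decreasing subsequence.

2

Negate each value so 'decreasing' becomes 'increasing', then run patience tails on the negated sequence:
-2 → extends → [-2]
-4 → replaces -2 → [-4]
-5 → replaces -4 → [-5]
-6 → replaces -5 → [-6]
-8 → replaces -6 → [-8]
-10 → replaces -8 → [-10]
-4 → extends → [-10, -4]
-6 → replaces -4 → [-10, -6]
Two tails, so the longest strictly decreasing subsequence of the original has length 2.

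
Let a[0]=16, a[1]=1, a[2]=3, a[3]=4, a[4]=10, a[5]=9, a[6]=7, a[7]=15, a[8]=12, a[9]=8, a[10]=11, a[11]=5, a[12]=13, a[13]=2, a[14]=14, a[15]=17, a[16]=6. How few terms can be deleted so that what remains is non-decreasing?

8

Fewest deletions = n − (longest non-decreasing subsequence).
Patience tails:
16 → extends → [16]
1 → replaces 16 → [1]
3 → extends → [1, 3]
4 → extends → [1, 3, 4]
10 → extends → [1, 3, 4, 10]
9 → replaces 10 → [1, 3, 4, 9]
7 → replaces 9 → [1, 3, 4, 7]
15 → extends → [1, 3, 4, 7, 15]
12 → replaces 15 → [1, 3, 4, 7, 12]
8 → replaces 12 → [1, 3, 4, 7, 8]
11 → extends → [1, 3, 4, 7, 8, 11]
5 → replaces 7 → [1, 3, 4, 5, 8, 11]
13 → extends → [1, 3, 4, 5, 8, 11, 13]
2 → replaces 3 → [1, 2, 4, 5, 8, 11, 13]
14 → extends → [1, 2, 4, 5, 8, 11, 13, 14]
17 → extends → [1, 2, 4, 5, 8, 11, 13, 14, 17]
6 → replaces 8 → [1, 2, 4, 5, 6, 11, 13, 14, 17]
Longest non-decreasing subsequence has length 9, so deletions = 17 − 9 = 8.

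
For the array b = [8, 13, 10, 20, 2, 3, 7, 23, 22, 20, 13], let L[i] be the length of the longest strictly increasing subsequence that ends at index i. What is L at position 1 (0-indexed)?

dp[i] = 1 + max{dp[j] : j<i, b[j]<b[i]} (or 1 if no such j):
i:      0  1  2  3  4  5  6  7  8  9 10
b[i]:   8 13 10 20  2  3  7 23 22 20 13
dp:     1  2  2  3  1  2  3  4  4  4  4
At index 1 the value is 2.

2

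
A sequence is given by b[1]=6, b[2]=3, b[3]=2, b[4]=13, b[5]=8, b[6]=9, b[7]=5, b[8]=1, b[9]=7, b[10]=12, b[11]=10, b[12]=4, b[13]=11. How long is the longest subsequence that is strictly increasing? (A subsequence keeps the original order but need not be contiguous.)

5

Track the smallest tail for each achievable length (strict):
6 → extends → [6]
3 → replaces 6 → [3]
2 → replaces 3 → [2]
13 → extends → [2, 13]
8 → replaces 13 → [2, 8]
9 → extends → [2, 8, 9]
5 → replaces 8 → [2, 5, 9]
1 → replaces 2 → [1, 5, 9]
7 → replaces 9 → [1, 5, 7]
12 → extends → [1, 5, 7, 12]
10 → replaces 12 → [1, 5, 7, 10]
4 → replaces 5 → [1, 4, 7, 10]
11 → extends → [1, 4, 7, 10, 11]
Five tails, so the longest strictly increasing subsequence has length 5 (e.g. 6, 8, 9, 10, 11).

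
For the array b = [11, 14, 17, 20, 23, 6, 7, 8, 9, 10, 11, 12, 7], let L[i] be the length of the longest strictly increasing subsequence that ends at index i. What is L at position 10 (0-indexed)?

dp[i] = 1 + max{dp[j] : j<i, b[j]<b[i]} (or 1 if no such j):
i:      0  1  2  3  4  5  6  7  8  9 10 11 12
b[i]:  11 14 17 20 23  6  7  8  9 10 11 12  7
dp:     1  2  3  4  5  1  2  3  4  5  6  7  2
At index 10 the value is 6.

6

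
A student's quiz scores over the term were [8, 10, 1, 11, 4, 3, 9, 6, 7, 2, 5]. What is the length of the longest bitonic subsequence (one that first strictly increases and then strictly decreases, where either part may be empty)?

inc[i] = longest strictly increasing subsequence ending at i; dec[i] = longest strictly decreasing subsequence starting at i:
i:      1  2  3  4  5  6  7  8  9 10 11
a[i]:   8 10  1 11  4  3  9  6  7  2  5
inc:    1  2  1  3  2  2  3  3  4  2  3
dec:    4  4  1  4  3  2  3  2  2  1  1
Best peak at i=4 (value 11): inc=3, dec=4, length 3+4−1 = 6.

6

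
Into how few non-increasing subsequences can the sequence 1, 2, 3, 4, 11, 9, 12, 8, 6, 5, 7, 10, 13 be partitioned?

Place each on the leftmost legal pile:
1 → new pile 1 (tops now [1])
2 → new pile 2 (tops now [1, 2])
3 → new pile 3 (tops now [1, 2, 3])
4 → new pile 4 (tops now [1, 2, 3, 4])
11 → new pile 5 (tops now [1, 2, 3, 4, 11])
9 → pile 5 (tops now [1, 2, 3, 4, 9])
12 → new pile 6 (tops now [1, 2, 3, 4, 9, 12])
8 → pile 5 (tops now [1, 2, 3, 4, 8, 12])
6 → pile 5 (tops now [1, 2, 3, 4, 6, 12])
5 → pile 5 (tops now [1, 2, 3, 4, 5, 12])
7 → pile 6 (tops now [1, 2, 3, 4, 5, 7])
10 → new pile 7 (tops now [1, 2, 3, 4, 5, 7, 10])
13 → new pile 8 (tops now [1, 2, 3, 4, 5, 7, 10, 13])
Eight piles.

8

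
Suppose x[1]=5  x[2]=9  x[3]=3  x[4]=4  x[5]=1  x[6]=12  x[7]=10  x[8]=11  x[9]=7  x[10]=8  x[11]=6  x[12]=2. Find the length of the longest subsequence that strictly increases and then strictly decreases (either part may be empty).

inc[i] = longest strictly increasing subsequence ending at i; dec[i] = longest strictly decreasing subsequence starting at i:
i:      1  2  3  4  5  6  7  8  9 10 11 12
x[i]:   5  9  3  4  1 12 10 11  7  8  6  2
inc:    1  2  1  2  1  3  3  4  3  4  3  2
dec:    3  4  2  2  1  5  4  4  3  3  2  1
Best peak at i=6 (value 12): inc=3, dec=5, length 3+5−1 = 7.

7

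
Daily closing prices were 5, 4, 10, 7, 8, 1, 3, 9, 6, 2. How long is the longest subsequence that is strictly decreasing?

4

Negate each value so 'decreasing' becomes 'increasing', then run patience tails on the negated sequence:
-5 → extends → [-5]
-4 → extends → [-5, -4]
-10 → replaces -5 → [-10, -4]
-7 → replaces -4 → [-10, -7]
-8 → replaces -7 → [-10, -8]
-1 → extends → [-10, -8, -1]
-3 → replaces -1 → [-10, -8, -3]
-9 → replaces -8 → [-10, -9, -3]
-6 → replaces -3 → [-10, -9, -6]
-2 → extends → [-10, -9, -6, -2]
Four tails, so the longest strictly decreasing subsequence of the original has length 4.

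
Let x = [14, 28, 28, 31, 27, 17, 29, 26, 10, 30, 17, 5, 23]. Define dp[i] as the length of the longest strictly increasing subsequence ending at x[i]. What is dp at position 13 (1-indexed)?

dp[i] = 1 + max{dp[j] : j<i, x[j]<x[i]} (or 1 if no such j):
i:      1  2  3  4  5  6  7  8  9 10 11 12 13
x[i]:  14 28 28 31 27 17 29 26 10 30 17  5 23
dp:     1  2  2  3  2  2  3  3  1  4  2  1  3
At index 13 the value is 3.

3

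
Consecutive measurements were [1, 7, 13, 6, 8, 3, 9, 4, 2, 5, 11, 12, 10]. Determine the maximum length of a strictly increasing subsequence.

6

Track the smallest tail for each achievable length (strict):
1 → extends → [1]
7 → extends → [1, 7]
13 → extends → [1, 7, 13]
6 → replaces 7 → [1, 6, 13]
8 → replaces 13 → [1, 6, 8]
3 → replaces 6 → [1, 3, 8]
9 → extends → [1, 3, 8, 9]
4 → replaces 8 → [1, 3, 4, 9]
2 → replaces 3 → [1, 2, 4, 9]
5 → replaces 9 → [1, 2, 4, 5]
11 → extends → [1, 2, 4, 5, 11]
12 → extends → [1, 2, 4, 5, 11, 12]
10 → replaces 11 → [1, 2, 4, 5, 10, 12]
Six tails, so the longest strictly increasing subsequence has length 6 (e.g. 1, 7, 8, 9, 11, 12).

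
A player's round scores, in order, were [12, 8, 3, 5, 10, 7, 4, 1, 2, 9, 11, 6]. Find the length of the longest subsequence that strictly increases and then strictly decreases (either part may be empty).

6

inc[i] = longest strictly increasing subsequence ending at i; dec[i] = longest strictly decreasing subsequence starting at i:
i:      1  2  3  4  5  6  7  8  9 10 11 12
a[i]:  12  8  3  5 10  7  4  1  2  9 11  6
inc:    1  1  1  2  3  3  2  1  2  4  5  3
dec:    5  4  2  3  4  3  2  1  1  2  2  1
Best peak at i=5 (value 10): inc=3, dec=4, length 3+4−1 = 6.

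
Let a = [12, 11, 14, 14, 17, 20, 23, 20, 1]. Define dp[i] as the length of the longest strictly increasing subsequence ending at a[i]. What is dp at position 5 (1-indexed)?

dp[i] = 1 + max{dp[j] : j<i, a[j]<a[i]} (or 1 if no such j):
i:      1  2  3  4  5  6  7  8  9
a[i]:  12 11 14 14 17 20 23 20  1
dp:     1  1  2  2  3  4  5  4  1
At index 5 the value is 3.

3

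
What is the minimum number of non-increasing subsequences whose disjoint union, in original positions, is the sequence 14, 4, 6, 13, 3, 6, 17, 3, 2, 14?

Place each on the leftmost legal pile:
14 → new pile 1 (tops now [14])
4 → pile 1 (tops now [4])
6 → new pile 2 (tops now [4, 6])
13 → new pile 3 (tops now [4, 6, 13])
3 → pile 1 (tops now [3, 6, 13])
6 → pile 2 (tops now [3, 6, 13])
17 → new pile 4 (tops now [3, 6, 13, 17])
3 → pile 1 (tops now [3, 6, 13, 17])
2 → pile 1 (tops now [2, 6, 13, 17])
14 → pile 4 (tops now [2, 6, 13, 14])
Four piles.

4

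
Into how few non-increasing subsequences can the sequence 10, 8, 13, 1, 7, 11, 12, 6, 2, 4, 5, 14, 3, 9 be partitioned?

Place each on the leftmost legal pile:
10 → new pile 1 (tops now [10])
8 → pile 1 (tops now [8])
13 → new pile 2 (tops now [8, 13])
1 → pile 1 (tops now [1, 13])
7 → pile 2 (tops now [1, 7])
11 → new pile 3 (tops now [1, 7, 11])
12 → new pile 4 (tops now [1, 7, 11, 12])
6 → pile 2 (tops now [1, 6, 11, 12])
2 → pile 2 (tops now [1, 2, 11, 12])
4 → pile 3 (tops now [1, 2, 4, 12])
5 → pile 4 (tops now [1, 2, 4, 5])
14 → new pile 5 (tops now [1, 2, 4, 5, 14])
3 → pile 3 (tops now [1, 2, 3, 5, 14])
9 → pile 5 (tops now [1, 2, 3, 5, 9])
Five piles.

5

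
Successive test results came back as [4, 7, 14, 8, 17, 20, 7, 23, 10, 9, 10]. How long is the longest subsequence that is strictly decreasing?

Negate each value so 'decreasing' becomes 'increasing', then run patience tails on the negated sequence:
-4 → extends → [-4]
-7 → replaces -4 → [-7]
-14 → replaces -7 → [-14]
-8 → extends → [-14, -8]
-17 → replaces -14 → [-17, -8]
-20 → replaces -17 → [-20, -8]
-7 → extends → [-20, -8, -7]
-23 → replaces -20 → [-23, -8, -7]
-10 → replaces -8 → [-23, -10, -7]
-9 → replaces -7 → [-23, -10, -9]
-10 → already a tail → [-23, -10, -9]
Three tails, so the longest strictly decreasing subsequence of the original has length 3.

3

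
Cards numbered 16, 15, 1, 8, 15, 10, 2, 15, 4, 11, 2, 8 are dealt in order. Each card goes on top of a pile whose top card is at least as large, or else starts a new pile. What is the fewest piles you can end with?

Place each on the leftmost legal pile:
16 → new pile 1 (tops now [16])
15 → pile 1 (tops now [15])
1 → pile 1 (tops now [1])
8 → new pile 2 (tops now [1, 8])
15 → new pile 3 (tops now [1, 8, 15])
10 → pile 3 (tops now [1, 8, 10])
2 → pile 2 (tops now [1, 2, 10])
15 → new pile 4 (tops now [1, 2, 10, 15])
4 → pile 3 (tops now [1, 2, 4, 15])
11 → pile 4 (tops now [1, 2, 4, 11])
2 → pile 2 (tops now [1, 2, 4, 11])
8 → pile 4 (tops now [1, 2, 4, 8])
Four piles.

4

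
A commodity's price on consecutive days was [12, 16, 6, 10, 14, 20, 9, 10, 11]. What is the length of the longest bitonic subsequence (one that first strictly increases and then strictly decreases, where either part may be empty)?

inc[i] = longest strictly increasing subsequence ending at i; dec[i] = longest strictly decreasing subsequence starting at i:
i:      1  2  3  4  5  6  7  8  9
a[i]:  12 16  6 10 14 20  9 10 11
inc:    1  2  1  2  3  4  2  3  4
dec:    3  3  1  2  2  2  1  1  1
Best peak at i=6 (value 20): inc=4, dec=2, length 4+2−1 = 5.

5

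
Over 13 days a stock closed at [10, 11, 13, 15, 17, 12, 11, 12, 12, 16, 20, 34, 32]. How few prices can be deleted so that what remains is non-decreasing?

Fewest deletions = n − (longest non-decreasing subsequence).
Patience tails:
10 → extends → [10]
11 → extends → [10, 11]
13 → extends → [10, 11, 13]
15 → extends → [10, 11, 13, 15]
17 → extends → [10, 11, 13, 15, 17]
12 → replaces 13 → [10, 11, 12, 15, 17]
11 → replaces 12 → [10, 11, 11, 15, 17]
12 → replaces 15 → [10, 11, 11, 12, 17]
12 → replaces 17 → [10, 11, 11, 12, 12]
16 → extends → [10, 11, 11, 12, 12, 16]
20 → extends → [10, 11, 11, 12, 12, 16, 20]
34 → extends → [10, 11, 11, 12, 12, 16, 20, 34]
32 → replaces 34 → [10, 11, 11, 12, 12, 16, 20, 32]
Longest non-decreasing subsequence has length 8, so deletions = 13 − 8 = 5.

5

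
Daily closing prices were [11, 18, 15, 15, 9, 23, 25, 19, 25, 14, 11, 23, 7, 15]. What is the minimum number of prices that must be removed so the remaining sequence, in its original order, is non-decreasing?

Fewest deletions = n − (longest non-decreasing subsequence).
Patience tails:
11 → extends → [11]
18 → extends → [11, 18]
15 → replaces 18 → [11, 15]
15 → extends → [11, 15, 15]
9 → replaces 11 → [9, 15, 15]
23 → extends → [9, 15, 15, 23]
25 → extends → [9, 15, 15, 23, 25]
19 → replaces 23 → [9, 15, 15, 19, 25]
25 → extends → [9, 15, 15, 19, 25, 25]
14 → replaces 15 → [9, 14, 15, 19, 25, 25]
11 → replaces 14 → [9, 11, 15, 19, 25, 25]
23 → replaces 25 → [9, 11, 15, 19, 23, 25]
7 → replaces 9 → [7, 11, 15, 19, 23, 25]
15 → replaces 19 → [7, 11, 15, 15, 23, 25]
Longest non-decreasing subsequence has length 6, so deletions = 14 − 6 = 8.

8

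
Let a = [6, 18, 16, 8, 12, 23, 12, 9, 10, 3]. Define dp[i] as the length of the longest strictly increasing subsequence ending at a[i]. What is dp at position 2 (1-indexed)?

2

dp[i] = 1 + max{dp[j] : j<i, a[j]<a[i]} (or 1 if no such j):
i:      1  2  3  4  5  6  7  8  9 10
a[i]:   6 18 16  8 12 23 12  9 10  3
dp:     1  2  2  2  3  4  3  3  4  1
At index 2 the value is 2.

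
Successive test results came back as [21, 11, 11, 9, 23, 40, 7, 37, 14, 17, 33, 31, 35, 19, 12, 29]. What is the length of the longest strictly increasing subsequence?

5

Let dp[i] be the length of the longest such subsequence ending at index i:
i:      1  2  3  4  5  6  7  8  9 10 11 12 13 14 15 16
a[i]:  21 11 11  9 23 40  7 37 14 17 33 31 35 19 12 29
dp:     1  1  1  1  2  3  1  3  2  3  4  4  5  4  2  5
Maximum dp value is 5.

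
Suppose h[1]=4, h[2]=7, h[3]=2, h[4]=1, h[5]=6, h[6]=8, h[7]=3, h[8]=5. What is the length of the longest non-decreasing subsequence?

3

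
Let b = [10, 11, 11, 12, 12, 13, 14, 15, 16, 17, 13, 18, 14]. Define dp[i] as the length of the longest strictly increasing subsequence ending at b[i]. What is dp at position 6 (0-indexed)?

dp[i] = 1 + max{dp[j] : j<i, b[j]<b[i]} (or 1 if no such j):
i:      0  1  2  3  4  5  6  7  8  9 10 11 12
b[i]:  10 11 11 12 12 13 14 15 16 17 13 18 14
dp:     1  2  2  3  3  4  5  6  7  8  4  9  5
At index 6 the value is 5.

5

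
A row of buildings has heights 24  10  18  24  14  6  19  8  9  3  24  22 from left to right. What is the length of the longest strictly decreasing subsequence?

5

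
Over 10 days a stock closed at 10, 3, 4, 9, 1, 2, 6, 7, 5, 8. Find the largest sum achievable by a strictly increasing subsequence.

28

Let S[i] be the best sum of a strictly increasing subsequence ending at i:
i:      1  2  3  4  5  6  7  8  9 10
a[i]:  10  3  4  9  1  2  6  7  5  8
S:     10  3  7 16  1  3 13 20 12 28
Maximum is 28 (e.g. 3 + 4 + 6 + 7 + 8).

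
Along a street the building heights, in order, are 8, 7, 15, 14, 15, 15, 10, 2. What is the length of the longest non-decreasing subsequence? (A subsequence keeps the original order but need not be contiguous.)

4

Let dp[i] be the length of the longest such subsequence ending at index i:
i:      1  2  3  4  5  6  7  8
a[i]:   8  7 15 14 15 15 10  2
dp:     1  1  2  2  3  4  2  1
Maximum dp value is 4.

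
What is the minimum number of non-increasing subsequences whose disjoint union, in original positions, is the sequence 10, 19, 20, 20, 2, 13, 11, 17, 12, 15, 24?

Place each on the leftmost legal pile:
10 → new pile 1 (tops now [10])
19 → new pile 2 (tops now [10, 19])
20 → new pile 3 (tops now [10, 19, 20])
20 → pile 3 (tops now [10, 19, 20])
2 → pile 1 (tops now [2, 19, 20])
13 → pile 2 (tops now [2, 13, 20])
11 → pile 2 (tops now [2, 11, 20])
17 → pile 3 (tops now [2, 11, 17])
12 → pile 3 (tops now [2, 11, 12])
15 → new pile 4 (tops now [2, 11, 12, 15])
24 → new pile 5 (tops now [2, 11, 12, 15, 24])
Five piles.

5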